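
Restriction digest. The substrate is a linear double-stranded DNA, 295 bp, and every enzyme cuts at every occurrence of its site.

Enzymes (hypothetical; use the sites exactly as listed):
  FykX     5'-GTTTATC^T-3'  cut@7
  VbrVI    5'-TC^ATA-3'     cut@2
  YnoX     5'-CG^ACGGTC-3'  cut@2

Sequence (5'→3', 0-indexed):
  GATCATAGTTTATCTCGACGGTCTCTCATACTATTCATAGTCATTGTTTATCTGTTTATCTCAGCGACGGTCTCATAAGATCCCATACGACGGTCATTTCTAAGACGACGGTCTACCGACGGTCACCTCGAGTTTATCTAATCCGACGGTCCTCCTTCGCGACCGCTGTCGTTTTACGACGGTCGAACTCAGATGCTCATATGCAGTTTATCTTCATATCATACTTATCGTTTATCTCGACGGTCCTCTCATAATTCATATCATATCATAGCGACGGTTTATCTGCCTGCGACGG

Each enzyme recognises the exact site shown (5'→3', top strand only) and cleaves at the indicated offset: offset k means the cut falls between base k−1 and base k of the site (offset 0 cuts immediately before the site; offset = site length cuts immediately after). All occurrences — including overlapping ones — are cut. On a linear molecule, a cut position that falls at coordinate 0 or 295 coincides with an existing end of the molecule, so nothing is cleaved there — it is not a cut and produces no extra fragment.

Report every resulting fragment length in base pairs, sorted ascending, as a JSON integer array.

[3,3,3,4,5,5,5,6,7,7,8,8,9,10,10,11,11,12,14,15,16,16,16,18,20,20,33]

Per-enzyme occurrences:
  FykX (GTTTATCT, off=7): starts [7, 45, 53, 131, 205, 229, 276] → cuts [14, 52, 60, 138, 212, 236, 283]
  VbrVI (TCATA, off=2): starts [2, 25, 34, 72, 196, 213, 218, 248, 255, 260, 265] → cuts [4, 27, 36, 74, 198, 215, 220, 250, 257, 262, 267]
  YnoX (CGACGGTC, off=2): starts [15, 64, 87, 105, 116, 143, 176, 237] → cuts [17, 66, 89, 107, 118, 145, 178, 239]

All cut coordinates (distinct, sorted): [4, 14, 17, 27, 36, 52, 60, 66, 74, 89, 107, 118, 138, 145, 178, 198, 212, 215, 220, 236, 239, 250, 257, 262, 267, 283]

Fragment lengths:
  [0,4): 4 bp
  [4,14): 10 bp
  [14,17): 3 bp
  [17,27): 10 bp
  [27,36): 9 bp
  [36,52): 16 bp
  [52,60): 8 bp
  [60,66): 6 bp
  [66,74): 8 bp
  [74,89): 15 bp
  [89,107): 18 bp
  [107,118): 11 bp
  [118,138): 20 bp
  [138,145): 7 bp
  [145,178): 33 bp
  [178,198): 20 bp
  [198,212): 14 bp
  [212,215): 3 bp
  [215,220): 5 bp
  [220,236): 16 bp
  [236,239): 3 bp
  [239,250): 11 bp
  [250,257): 7 bp
  [257,262): 5 bp
  [262,267): 5 bp
  [267,283): 16 bp
  [283,295): 12 bp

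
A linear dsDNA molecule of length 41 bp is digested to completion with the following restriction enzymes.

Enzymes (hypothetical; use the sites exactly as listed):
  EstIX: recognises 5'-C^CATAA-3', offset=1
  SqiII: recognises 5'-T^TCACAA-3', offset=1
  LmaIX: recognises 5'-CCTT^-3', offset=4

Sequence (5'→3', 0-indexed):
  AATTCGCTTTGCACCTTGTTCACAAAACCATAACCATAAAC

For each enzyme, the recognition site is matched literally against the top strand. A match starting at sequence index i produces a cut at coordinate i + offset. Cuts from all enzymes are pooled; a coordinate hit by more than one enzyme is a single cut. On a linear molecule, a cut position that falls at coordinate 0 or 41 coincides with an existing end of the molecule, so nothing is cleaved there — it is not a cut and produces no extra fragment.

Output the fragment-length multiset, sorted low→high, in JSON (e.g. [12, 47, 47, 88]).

[2,6,7,9,17]

Site scan:
  EstIX CCATAA/1: at [27, 33] ⇒ [28, 34]
  SqiII TTCACAA/1: at [18] ⇒ [19]
  LmaIX CCTT/4: at [13] ⇒ [17]

Pooled cuts: [17, 19, 28, 34]

Fragment lengths:
  [0,17): 17 bp
  [17,19): 2 bp
  [19,28): 9 bp
  [28,34): 6 bp
  [34,41): 7 bp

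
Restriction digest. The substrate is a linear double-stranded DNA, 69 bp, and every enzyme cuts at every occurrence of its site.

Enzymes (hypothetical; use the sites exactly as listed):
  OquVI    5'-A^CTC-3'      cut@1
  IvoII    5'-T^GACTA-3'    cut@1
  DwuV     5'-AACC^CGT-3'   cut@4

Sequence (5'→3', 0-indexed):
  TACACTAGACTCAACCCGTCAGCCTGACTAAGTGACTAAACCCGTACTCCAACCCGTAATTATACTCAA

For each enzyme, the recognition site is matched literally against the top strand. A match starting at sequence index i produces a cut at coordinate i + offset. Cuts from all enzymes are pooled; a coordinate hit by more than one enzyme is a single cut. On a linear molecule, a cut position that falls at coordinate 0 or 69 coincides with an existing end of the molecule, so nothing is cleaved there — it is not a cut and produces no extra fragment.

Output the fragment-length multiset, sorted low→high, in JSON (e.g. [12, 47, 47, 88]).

[4,5,7,8,8,9,9,9,10]

Per-enzyme occurrences:
  OquVI ACTC/1: at [8, 45, 63] ⇒ [9, 46, 64]
  IvoII TGACTA/1: at [24, 32] ⇒ [25, 33]
  DwuV AACCCGT/4: at [12, 38, 50] ⇒ [16, 42, 54]

Pooled cuts: [9, 16, 25, 33, 42, 46, 54, 64]

Fragments:
  [0,9): 9 bp
  [9,16): 7 bp
  [16,25): 9 bp
  [25,33): 8 bp
  [33,42): 9 bp
  [42,46): 4 bp
  [46,54): 8 bp
  [54,64): 10 bp
  [64,69): 5 bp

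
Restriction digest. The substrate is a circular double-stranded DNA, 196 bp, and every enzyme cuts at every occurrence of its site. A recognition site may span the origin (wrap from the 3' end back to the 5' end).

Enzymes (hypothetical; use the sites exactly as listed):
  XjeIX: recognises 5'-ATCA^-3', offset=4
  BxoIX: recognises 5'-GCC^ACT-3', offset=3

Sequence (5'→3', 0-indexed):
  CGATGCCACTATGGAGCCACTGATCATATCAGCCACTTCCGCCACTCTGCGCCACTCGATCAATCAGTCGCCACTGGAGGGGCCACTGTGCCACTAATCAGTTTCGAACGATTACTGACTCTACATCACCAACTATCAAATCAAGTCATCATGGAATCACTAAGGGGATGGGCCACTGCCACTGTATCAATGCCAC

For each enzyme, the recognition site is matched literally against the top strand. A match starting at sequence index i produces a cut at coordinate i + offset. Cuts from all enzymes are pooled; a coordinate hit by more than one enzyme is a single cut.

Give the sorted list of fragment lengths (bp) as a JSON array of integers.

Scan for sites:
  XjeIX ATCA/4: at [22, 27, 58, 62, 96, 124, 134, 139, 147, 155, 185] ⇒ [26, 31, 62, 66, 100, 128, 138, 143, 151, 159, 189]
  BxoIX GCCACT/3: at [4, 15, 31, 40, 50, 69, 81, 89, 171, 177] ⇒ [7, 18, 34, 43, 53, 72, 84, 92, 174, 180]

Pooled cuts: [7, 18, 26, 31, 34, 43, 53, 62, 66, 72, 84, 92, 100, 128, 138, 143, 151, 159, 174, 180, 189]

Fragment lengths:
  7→18: 11 bp
  18→26: 8 bp
  26→31: 5 bp
  31→34: 3 bp
  34→43: 9 bp
  43→53: 10 bp
  53→62: 9 bp
  62→66: 4 bp
  66→72: 6 bp
  72→84: 12 bp
  84→92: 8 bp
  92→100: 8 bp
  100→128: 28 bp
  128→138: 10 bp
  138→143: 5 bp
  143→151: 8 bp
  151→159: 8 bp
  159→174: 15 bp
  174→180: 6 bp
  180→189: 9 bp
  189→7 (wrap): 196-189+7 = 14 bp

[3,4,5,5,6,6,8,8,8,8,8,9,9,9,10,10,11,12,14,15,28]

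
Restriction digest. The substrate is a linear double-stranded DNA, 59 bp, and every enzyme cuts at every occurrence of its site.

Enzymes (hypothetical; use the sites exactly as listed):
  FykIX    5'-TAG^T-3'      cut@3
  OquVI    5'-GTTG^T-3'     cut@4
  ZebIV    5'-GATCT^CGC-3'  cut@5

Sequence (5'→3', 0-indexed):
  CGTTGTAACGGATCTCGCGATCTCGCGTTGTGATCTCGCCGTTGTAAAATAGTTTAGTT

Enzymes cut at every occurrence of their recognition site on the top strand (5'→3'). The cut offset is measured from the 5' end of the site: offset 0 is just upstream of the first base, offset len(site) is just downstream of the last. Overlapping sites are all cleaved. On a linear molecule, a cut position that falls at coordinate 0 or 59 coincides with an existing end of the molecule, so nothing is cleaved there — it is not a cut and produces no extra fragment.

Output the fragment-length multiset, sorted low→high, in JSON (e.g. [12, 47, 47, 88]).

[2,5,5,6,7,8,8,8,10]

Site scan:
  FykIX (TAGT, off=3): starts [49, 54] → cuts [52, 57]
  OquVI (GTTGT, off=4): starts [1, 26, 40] → cuts [5, 30, 44]
  ZebIV (GATCTCGC, off=5): starts [10, 18, 31] → cuts [15, 23, 36]

Pooled cuts: [5, 15, 23, 30, 36, 44, 52, 57]

Fragments:
  [0,5): 5 bp
  [5,15): 10 bp
  [15,23): 8 bp
  [23,30): 7 bp
  [30,36): 6 bp
  [36,44): 8 bp
  [44,52): 8 bp
  [52,57): 5 bp
  [57,59): 2 bp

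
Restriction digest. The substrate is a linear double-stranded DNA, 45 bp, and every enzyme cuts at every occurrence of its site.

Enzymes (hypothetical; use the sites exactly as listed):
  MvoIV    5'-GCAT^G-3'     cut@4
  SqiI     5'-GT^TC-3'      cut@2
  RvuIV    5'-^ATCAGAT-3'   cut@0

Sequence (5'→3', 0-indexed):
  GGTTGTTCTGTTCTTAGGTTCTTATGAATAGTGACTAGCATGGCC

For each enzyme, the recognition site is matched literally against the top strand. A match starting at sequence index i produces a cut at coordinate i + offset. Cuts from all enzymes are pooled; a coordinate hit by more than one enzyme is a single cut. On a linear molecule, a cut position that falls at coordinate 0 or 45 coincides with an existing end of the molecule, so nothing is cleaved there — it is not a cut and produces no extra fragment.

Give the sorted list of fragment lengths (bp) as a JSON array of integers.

Scan for sites:
  MvoIV GCATG/4: at [37] ⇒ [41]
  SqiI GTTC/2: at [4, 9, 17] ⇒ [6, 11, 19]
  RvuIV (ATCAGAT, off=0): no sites

Pooled cuts: [6, 11, 19, 41]

Fragments:
  [0,6): 6 bp
  [6,11): 5 bp
  [11,19): 8 bp
  [19,41): 22 bp
  [41,45): 4 bp

[4,5,6,8,22]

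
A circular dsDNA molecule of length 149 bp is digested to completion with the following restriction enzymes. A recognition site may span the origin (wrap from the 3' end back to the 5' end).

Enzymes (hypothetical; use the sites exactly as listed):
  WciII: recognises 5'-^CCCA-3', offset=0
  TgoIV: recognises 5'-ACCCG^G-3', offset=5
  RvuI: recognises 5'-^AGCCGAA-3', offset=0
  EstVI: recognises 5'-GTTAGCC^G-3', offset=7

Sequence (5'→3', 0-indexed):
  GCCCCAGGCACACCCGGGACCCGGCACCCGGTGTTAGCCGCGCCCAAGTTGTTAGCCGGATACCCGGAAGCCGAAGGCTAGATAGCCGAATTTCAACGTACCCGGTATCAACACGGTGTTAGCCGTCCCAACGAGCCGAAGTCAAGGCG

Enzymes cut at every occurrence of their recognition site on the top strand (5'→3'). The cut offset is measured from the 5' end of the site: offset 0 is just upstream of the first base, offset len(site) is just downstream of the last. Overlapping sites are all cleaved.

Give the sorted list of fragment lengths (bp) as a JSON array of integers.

[2,2,3,7,7,7,9,9,14,15,15,18,20,21]

Per-enzyme occurrences:
  WciII CCCA/0: at [2, 42, 126] ⇒ [2, 42, 126]
  TgoIV ACCCGG/5: at [11, 18, 25, 61, 99] ⇒ [16, 23, 30, 66, 104]
  RvuI AGCCGAA/0: at [68, 83, 133] ⇒ [68, 83, 133]
  EstVI GTTAGCCG/7: at [32, 50, 117] ⇒ [39, 57, 124]

All cut coordinates (distinct, sorted): [2, 16, 23, 30, 39, 42, 57, 66, 68, 83, 104, 124, 126, 133]

Fragment lengths:
  2→16: 14 bp
  16→23: 7 bp
  23→30: 7 bp
  30→39: 9 bp
  39→42: 3 bp
  42→57: 15 bp
  57→66: 9 bp
  66→68: 2 bp
  68→83: 15 bp
  83→104: 21 bp
  104→124: 20 bp
  124→126: 2 bp
  126→133: 7 bp
  133→2 (wrap): 149-133+2 = 18 bp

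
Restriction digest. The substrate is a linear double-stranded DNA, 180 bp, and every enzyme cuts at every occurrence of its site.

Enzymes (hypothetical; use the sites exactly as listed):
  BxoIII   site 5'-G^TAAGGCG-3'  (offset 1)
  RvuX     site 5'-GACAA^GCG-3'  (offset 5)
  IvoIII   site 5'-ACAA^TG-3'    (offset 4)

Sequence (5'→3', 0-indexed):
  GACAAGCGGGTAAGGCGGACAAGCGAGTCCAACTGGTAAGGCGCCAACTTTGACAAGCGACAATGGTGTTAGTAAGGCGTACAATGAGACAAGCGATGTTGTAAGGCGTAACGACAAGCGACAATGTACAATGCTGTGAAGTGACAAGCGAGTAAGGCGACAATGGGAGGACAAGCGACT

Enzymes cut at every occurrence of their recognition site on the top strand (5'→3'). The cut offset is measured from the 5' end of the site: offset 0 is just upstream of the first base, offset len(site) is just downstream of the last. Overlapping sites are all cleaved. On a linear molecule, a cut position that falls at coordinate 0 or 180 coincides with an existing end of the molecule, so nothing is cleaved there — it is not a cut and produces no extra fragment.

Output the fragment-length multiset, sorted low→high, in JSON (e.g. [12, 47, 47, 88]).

Scan for sites:
  BxoIII GTAAGGCG/1: at [9, 35, 71, 100, 151] ⇒ [10, 36, 72, 101, 152]
  RvuX GACAAGCG/5: at [0, 17, 51, 87, 112, 142, 169] ⇒ [5, 22, 56, 92, 117, 147, 174]
  IvoIII ACAATG/4: at [59, 80, 120, 127, 159] ⇒ [63, 84, 124, 131, 163]

Pooled cuts: [5, 10, 22, 36, 56, 63, 72, 84, 92, 101, 117, 124, 131, 147, 152, 163, 174]

Fragments:
  [0,5): 5 bp
  [5,10): 5 bp
  [10,22): 12 bp
  [22,36): 14 bp
  [36,56): 20 bp
  [56,63): 7 bp
  [63,72): 9 bp
  [72,84): 12 bp
  [84,92): 8 bp
  [92,101): 9 bp
  [101,117): 16 bp
  [117,124): 7 bp
  [124,131): 7 bp
  [131,147): 16 bp
  [147,152): 5 bp
  [152,163): 11 bp
  [163,174): 11 bp
  [174,180): 6 bp

[5,5,5,6,7,7,7,8,9,9,11,11,12,12,14,16,16,20]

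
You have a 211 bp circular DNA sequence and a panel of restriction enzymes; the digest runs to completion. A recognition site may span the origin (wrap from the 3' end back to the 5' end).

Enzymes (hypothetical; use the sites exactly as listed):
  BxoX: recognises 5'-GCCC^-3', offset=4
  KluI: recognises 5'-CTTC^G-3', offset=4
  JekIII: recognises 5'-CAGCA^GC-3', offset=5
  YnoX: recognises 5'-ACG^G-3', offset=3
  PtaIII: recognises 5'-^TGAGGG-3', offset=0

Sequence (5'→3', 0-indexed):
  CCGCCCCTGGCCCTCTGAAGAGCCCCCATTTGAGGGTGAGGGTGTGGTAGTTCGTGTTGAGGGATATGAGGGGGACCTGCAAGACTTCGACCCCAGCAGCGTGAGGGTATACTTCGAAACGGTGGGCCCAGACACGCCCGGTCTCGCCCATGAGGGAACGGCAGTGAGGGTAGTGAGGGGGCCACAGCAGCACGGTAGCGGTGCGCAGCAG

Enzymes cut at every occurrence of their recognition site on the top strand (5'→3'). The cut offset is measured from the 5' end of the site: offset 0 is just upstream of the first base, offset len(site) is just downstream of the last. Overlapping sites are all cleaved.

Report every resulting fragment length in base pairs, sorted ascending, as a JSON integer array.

[1,3,4,5,5,6,6,7,7,8,9,9,10,10,10,10,12,14,16,16,21,22]

Scan for sites:
  BxoX GCCC/4: at [2, 9, 21, 125, 135, 145] ⇒ [6, 13, 25, 129, 139, 149]
  KluI CTTCG/4: at [84, 111] ⇒ [88, 115]
  JekIII CAGCAGC/5: at [93, 184, 205] ⇒ [98, 189, 210]
  YnoX ACGG/3: at [118, 157, 191] ⇒ [121, 160, 194]
  PtaIII TGAGGG/0: at [30, 36, 57, 66, 101, 150, 164, 173] ⇒ [30, 36, 57, 66, 101, 150, 164, 173]

All cut coordinates (distinct, sorted): [6, 13, 25, 30, 36, 57, 66, 88, 98, 101, 115, 121, 129, 139, 149, 150, 160, 164, 173, 189, 194, 210]

Fragments:
  6→13: 7 bp
  13→25: 12 bp
  25→30: 5 bp
  30→36: 6 bp
  36→57: 21 bp
  57→66: 9 bp
  66→88: 22 bp
  88→98: 10 bp
  98→101: 3 bp
  101→115: 14 bp
  115→121: 6 bp
  121→129: 8 bp
  129→139: 10 bp
  139→149: 10 bp
  149→150: 1 bp
  150→160: 10 bp
  160→164: 4 bp
  164→173: 9 bp
  173→189: 16 bp
  189→194: 5 bp
  194→210: 16 bp
  210→6 (wrap): 211-210+6 = 7 bp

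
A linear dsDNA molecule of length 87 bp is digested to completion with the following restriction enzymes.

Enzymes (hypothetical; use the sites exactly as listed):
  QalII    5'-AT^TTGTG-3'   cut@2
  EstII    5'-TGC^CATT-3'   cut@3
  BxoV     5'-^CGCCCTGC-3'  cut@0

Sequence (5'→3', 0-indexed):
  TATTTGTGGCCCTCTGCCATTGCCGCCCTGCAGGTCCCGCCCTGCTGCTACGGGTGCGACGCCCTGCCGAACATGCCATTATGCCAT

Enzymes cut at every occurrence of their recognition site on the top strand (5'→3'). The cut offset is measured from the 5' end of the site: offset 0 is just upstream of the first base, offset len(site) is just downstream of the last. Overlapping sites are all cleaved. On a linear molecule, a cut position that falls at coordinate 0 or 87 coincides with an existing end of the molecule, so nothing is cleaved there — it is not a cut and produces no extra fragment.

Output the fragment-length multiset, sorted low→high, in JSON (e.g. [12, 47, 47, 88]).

Site scan:
  QalII (ATTTGTG, off=2): starts [1] → cuts [3]
  EstII (TGCCATT, off=3): starts [14, 73] → cuts [17, 76]
  BxoV (CGCCCTGC, off=0): starts [23, 37, 59] → cuts [23, 37, 59]

Pooled cuts: [3, 17, 23, 37, 59, 76]

Fragment lengths:
  [0,3): 3 bp
  [3,17): 14 bp
  [17,23): 6 bp
  [23,37): 14 bp
  [37,59): 22 bp
  [59,76): 17 bp
  [76,87): 11 bp

[3,6,11,14,14,17,22]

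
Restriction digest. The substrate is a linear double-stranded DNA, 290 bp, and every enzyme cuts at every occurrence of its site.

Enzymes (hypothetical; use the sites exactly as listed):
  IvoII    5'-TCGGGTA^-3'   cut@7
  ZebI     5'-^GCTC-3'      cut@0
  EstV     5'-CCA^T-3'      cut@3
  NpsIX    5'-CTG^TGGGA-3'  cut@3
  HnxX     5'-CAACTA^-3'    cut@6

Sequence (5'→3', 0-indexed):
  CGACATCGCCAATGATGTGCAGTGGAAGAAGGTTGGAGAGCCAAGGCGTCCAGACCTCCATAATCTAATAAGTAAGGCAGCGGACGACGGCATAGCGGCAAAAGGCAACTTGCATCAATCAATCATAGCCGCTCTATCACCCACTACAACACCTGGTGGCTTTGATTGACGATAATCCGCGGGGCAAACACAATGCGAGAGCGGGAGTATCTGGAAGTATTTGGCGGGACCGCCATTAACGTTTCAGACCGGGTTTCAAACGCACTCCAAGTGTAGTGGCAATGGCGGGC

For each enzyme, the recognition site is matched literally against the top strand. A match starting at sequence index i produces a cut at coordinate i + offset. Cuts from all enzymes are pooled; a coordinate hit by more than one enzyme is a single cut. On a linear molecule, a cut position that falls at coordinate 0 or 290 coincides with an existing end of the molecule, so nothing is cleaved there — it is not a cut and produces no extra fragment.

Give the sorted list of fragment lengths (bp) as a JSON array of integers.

[55,60,70,105]

Per-enzyme occurrences:
  IvoII (TCGGGTA, off=7): no sites
  ZebI (GCTC, off=0): starts [130] → cuts [130]
  EstV (CCAT, off=3): starts [57, 232] → cuts [60, 235]
  NpsIX (CTGTGGGA, off=3): no sites
  HnxX (CAACTA, off=6): no sites

Pooled cuts: [60, 130, 235]

Fragment lengths:
  [0,60): 60 bp
  [60,130): 70 bp
  [130,235): 105 bp
  [235,290): 55 bp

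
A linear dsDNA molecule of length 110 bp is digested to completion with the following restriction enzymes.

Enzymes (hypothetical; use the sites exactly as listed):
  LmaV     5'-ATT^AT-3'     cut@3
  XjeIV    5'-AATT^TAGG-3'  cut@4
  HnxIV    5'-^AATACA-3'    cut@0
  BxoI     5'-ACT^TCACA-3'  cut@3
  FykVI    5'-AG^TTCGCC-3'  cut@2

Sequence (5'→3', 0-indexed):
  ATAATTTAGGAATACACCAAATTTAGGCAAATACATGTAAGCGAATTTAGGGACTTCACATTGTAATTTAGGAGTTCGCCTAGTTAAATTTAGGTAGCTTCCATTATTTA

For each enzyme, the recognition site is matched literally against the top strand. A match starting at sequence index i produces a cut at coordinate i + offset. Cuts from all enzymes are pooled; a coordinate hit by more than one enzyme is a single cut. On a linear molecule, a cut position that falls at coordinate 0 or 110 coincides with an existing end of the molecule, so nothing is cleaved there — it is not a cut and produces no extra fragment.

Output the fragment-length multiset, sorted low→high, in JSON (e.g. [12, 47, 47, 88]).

Site scan:
  LmaV ATTAT/3: at [102] ⇒ [105]
  XjeIV AATTTAGG/4: at [2, 19, 43, 64, 86] ⇒ [6, 23, 47, 68, 90]
  HnxIV AATACA/0: at [10, 29] ⇒ [10, 29]
  BxoI ACTTCACA/3: at [52] ⇒ [55]
  FykVI AGTTCGCC/2: at [72] ⇒ [74]

Pooled cuts: [6, 10, 23, 29, 47, 55, 68, 74, 90, 105]

Fragments:
  [0,6): 6 bp
  [6,10): 4 bp
  [10,23): 13 bp
  [23,29): 6 bp
  [29,47): 18 bp
  [47,55): 8 bp
  [55,68): 13 bp
  [68,74): 6 bp
  [74,90): 16 bp
  [90,105): 15 bp
  [105,110): 5 bp

[4,5,6,6,6,8,13,13,15,16,18]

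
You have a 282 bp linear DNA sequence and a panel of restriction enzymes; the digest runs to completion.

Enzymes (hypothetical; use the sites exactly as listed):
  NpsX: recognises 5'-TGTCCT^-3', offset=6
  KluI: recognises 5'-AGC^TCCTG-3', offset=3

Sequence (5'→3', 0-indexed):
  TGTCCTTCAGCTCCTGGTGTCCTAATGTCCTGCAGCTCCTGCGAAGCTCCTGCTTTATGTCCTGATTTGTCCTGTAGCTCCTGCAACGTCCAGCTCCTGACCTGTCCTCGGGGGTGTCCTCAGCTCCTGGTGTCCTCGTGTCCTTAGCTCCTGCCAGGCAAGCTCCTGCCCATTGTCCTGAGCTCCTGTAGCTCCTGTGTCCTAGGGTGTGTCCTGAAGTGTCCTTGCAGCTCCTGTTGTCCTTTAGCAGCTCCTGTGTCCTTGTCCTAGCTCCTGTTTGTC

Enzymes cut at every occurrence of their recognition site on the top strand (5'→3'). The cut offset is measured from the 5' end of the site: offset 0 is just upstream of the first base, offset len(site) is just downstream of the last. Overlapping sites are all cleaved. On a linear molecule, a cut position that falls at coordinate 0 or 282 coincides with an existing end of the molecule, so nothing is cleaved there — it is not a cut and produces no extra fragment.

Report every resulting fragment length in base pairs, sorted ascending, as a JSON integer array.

Scan for sites:
  NpsX TGTCCT/6: at [0, 17, 25, 57, 67, 102, 114, 130, 138, 173, 197, 209, 219, 237, 256, 262] ⇒ [6, 23, 31, 63, 73, 108, 120, 136, 144, 179, 203, 215, 225, 243, 262, 268]
  KluI AGCTCCTG/3: at [8, 33, 44, 75, 91, 121, 145, 160, 180, 189, 228, 248, 268] ⇒ [11, 36, 47, 78, 94, 124, 148, 163, 183, 192, 231, 251, 271]

Pooled cuts: [6, 11, 23, 31, 36, 47, 63, 73, 78, 94, 108, 120, 124, 136, 144, 148, 163, 179, 183, 192, 203, 215, 225, 231, 243, 251, 262, 268, 271]

Fragments:
  [0,6): 6 bp
  [6,11): 5 bp
  [11,23): 12 bp
  [23,31): 8 bp
  [31,36): 5 bp
  [36,47): 11 bp
  [47,63): 16 bp
  [63,73): 10 bp
  [73,78): 5 bp
  [78,94): 16 bp
  [94,108): 14 bp
  [108,120): 12 bp
  [120,124): 4 bp
  [124,136): 12 bp
  [136,144): 8 bp
  [144,148): 4 bp
  [148,163): 15 bp
  [163,179): 16 bp
  [179,183): 4 bp
  [183,192): 9 bp
  [192,203): 11 bp
  [203,215): 12 bp
  [215,225): 10 bp
  [225,231): 6 bp
  [231,243): 12 bp
  [243,251): 8 bp
  [251,262): 11 bp
  [262,268): 6 bp
  [268,271): 3 bp
  [271,282): 11 bp

[3,4,4,4,5,5,5,6,6,6,8,8,8,9,10,10,11,11,11,11,12,12,12,12,12,14,15,16,16,16]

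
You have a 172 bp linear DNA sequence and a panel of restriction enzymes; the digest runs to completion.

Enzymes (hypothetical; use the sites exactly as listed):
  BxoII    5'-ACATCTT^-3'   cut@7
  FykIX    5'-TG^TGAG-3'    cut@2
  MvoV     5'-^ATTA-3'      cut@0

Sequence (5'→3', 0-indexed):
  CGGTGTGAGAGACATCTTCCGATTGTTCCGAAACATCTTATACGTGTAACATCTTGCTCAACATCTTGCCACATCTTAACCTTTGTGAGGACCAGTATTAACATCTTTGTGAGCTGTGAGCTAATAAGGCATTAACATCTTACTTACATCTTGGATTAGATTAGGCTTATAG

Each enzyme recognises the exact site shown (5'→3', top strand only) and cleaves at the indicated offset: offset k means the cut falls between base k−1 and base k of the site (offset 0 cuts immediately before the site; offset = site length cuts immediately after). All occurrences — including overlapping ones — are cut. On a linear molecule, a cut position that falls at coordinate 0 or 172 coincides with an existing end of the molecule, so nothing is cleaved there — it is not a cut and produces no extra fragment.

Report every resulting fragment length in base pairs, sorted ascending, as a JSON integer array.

[2,2,5,5,7,8,10,11,11,11,11,12,13,13,14,16,21]

Per-enzyme occurrences:
  BxoII (ACATCTT, off=7): starts [11, 32, 48, 60, 70, 100, 134, 145] → cuts [18, 39, 55, 67, 77, 107, 141, 152]
  FykIX (TGTGAG, off=2): starts [3, 83, 107, 114] → cuts [5, 85, 109, 116]
  MvoV (ATTA, off=0): starts [96, 130, 154, 159] → cuts [96, 130, 154, 159]

All cut coordinates (distinct, sorted): [5, 18, 39, 55, 67, 77, 85, 96, 107, 109, 116, 130, 141, 152, 154, 159]

Fragment lengths:
  [0,5): 5 bp
  [5,18): 13 bp
  [18,39): 21 bp
  [39,55): 16 bp
  [55,67): 12 bp
  [67,77): 10 bp
  [77,85): 8 bp
  [85,96): 11 bp
  [96,107): 11 bp
  [107,109): 2 bp
  [109,116): 7 bp
  [116,130): 14 bp
  [130,141): 11 bp
  [141,152): 11 bp
  [152,154): 2 bp
  [154,159): 5 bp
  [159,172): 13 bp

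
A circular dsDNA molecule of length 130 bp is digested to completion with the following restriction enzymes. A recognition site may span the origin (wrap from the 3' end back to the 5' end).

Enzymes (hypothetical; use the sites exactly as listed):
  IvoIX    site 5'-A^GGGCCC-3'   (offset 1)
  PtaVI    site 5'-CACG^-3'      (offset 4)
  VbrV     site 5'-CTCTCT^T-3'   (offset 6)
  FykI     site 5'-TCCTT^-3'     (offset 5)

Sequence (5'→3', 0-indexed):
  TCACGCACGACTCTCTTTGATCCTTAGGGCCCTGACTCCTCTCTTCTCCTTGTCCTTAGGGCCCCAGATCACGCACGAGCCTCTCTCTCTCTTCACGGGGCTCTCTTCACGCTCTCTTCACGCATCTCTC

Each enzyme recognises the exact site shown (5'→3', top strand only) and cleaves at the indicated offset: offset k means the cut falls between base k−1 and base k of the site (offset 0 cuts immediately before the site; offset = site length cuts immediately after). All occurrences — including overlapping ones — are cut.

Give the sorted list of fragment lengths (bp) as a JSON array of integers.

[1,1,4,4,5,5,5,6,6,7,7,9,9,13,15,15,18]

Scan for sites:
  IvoIX (AGGGCCC, off=1): starts [25, 57] → cuts [26, 58]
  PtaVI (CACG, off=4): starts [1, 5, 69, 73, 93, 107, 118] → cuts [5, 9, 73, 77, 97, 111, 122]
  VbrV (CTCTCTT, off=6): starts [10, 38, 86, 100, 111] → cuts [16, 44, 92, 106, 117]
  FykI (TCCTT, off=5): starts [20, 46, 52] → cuts [25, 51, 57]

Pooled cuts: [5, 9, 16, 25, 26, 44, 51, 57, 58, 73, 77, 92, 97, 106, 111, 117, 122]

Fragment lengths:
  5→9: 4 bp
  9→16: 7 bp
  16→25: 9 bp
  25→26: 1 bp
  26→44: 18 bp
  44→51: 7 bp
  51→57: 6 bp
  57→58: 1 bp
  58→73: 15 bp
  73→77: 4 bp
  77→92: 15 bp
  92→97: 5 bp
  97→106: 9 bp
  106→111: 5 bp
  111→117: 6 bp
  117→122: 5 bp
  122→5 (wrap): 130-122+5 = 13 bp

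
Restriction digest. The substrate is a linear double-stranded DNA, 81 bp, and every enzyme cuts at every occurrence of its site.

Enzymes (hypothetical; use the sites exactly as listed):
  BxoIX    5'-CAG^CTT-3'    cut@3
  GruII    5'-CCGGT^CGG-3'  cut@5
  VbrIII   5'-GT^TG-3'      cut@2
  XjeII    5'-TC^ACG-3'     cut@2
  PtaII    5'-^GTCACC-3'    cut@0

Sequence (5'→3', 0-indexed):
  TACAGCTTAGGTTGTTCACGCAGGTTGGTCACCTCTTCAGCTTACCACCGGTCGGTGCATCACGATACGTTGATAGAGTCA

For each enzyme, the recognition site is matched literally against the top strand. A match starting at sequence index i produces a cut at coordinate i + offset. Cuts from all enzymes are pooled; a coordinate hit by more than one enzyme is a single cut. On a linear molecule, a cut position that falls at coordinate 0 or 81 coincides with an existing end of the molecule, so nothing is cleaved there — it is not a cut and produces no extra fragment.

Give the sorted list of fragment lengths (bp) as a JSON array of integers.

Site scan:
  BxoIX CAGCTT/3: at [2, 37] ⇒ [5, 40]
  GruII CCGGTCGG/5: at [47] ⇒ [52]
  VbrIII GTTG/2: at [10, 23, 68] ⇒ [12, 25, 70]
  XjeII TCACG/2: at [15, 59] ⇒ [17, 61]
  PtaII GTCACC/0: at [27] ⇒ [27]

Pooled cuts: [5, 12, 17, 25, 27, 40, 52, 61, 70]

Fragments:
  [0,5): 5 bp
  [5,12): 7 bp
  [12,17): 5 bp
  [17,25): 8 bp
  [25,27): 2 bp
  [27,40): 13 bp
  [40,52): 12 bp
  [52,61): 9 bp
  [61,70): 9 bp
  [70,81): 11 bp

[2,5,5,7,8,9,9,11,12,13]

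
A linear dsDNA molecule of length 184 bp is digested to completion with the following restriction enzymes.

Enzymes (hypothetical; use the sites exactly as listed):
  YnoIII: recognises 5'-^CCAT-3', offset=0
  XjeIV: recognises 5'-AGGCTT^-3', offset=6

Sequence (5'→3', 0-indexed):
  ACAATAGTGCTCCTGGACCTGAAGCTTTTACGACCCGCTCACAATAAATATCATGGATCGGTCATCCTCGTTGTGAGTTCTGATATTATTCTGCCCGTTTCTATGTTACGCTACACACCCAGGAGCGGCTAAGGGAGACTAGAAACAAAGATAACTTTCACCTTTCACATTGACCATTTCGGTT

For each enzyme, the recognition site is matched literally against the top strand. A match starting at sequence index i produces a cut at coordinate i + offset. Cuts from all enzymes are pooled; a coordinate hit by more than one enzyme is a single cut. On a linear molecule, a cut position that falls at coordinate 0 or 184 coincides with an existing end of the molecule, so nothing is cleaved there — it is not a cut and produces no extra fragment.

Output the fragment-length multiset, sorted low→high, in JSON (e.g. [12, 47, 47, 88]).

[11,173]

Scan for sites:
  YnoIII (CCAT, off=0): starts [173] → cuts [173]
  XjeIV (AGGCTT, off=6): no sites

Pooled cuts: [173]

Fragments:
  [0,173): 173 bp
  [173,184): 11 bp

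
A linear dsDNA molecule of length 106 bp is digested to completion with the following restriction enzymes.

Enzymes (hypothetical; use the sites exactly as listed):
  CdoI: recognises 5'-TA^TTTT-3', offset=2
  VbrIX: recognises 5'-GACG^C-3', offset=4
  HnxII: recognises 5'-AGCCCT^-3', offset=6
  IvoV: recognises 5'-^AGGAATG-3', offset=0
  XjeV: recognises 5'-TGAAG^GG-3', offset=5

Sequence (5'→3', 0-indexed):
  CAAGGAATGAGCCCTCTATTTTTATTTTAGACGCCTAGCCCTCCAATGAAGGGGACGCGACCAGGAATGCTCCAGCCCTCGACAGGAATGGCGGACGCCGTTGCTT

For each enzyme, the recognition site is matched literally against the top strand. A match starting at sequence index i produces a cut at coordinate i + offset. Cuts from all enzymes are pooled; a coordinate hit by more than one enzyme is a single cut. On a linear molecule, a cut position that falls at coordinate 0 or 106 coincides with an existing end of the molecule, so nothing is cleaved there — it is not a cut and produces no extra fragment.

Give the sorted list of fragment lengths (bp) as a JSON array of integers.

[2,3,4,5,6,6,9,9,9,9,13,14,17]

Per-enzyme occurrences:
  CdoI (TATTTT, off=2): starts [16, 22] → cuts [18, 24]
  VbrIX (GACGC, off=4): starts [29, 53, 93] → cuts [33, 57, 97]
  HnxII (AGCCCT, off=6): starts [9, 36, 73] → cuts [15, 42, 79]
  IvoV (AGGAATG, off=0): starts [2, 62, 83] → cuts [2, 62, 83]
  XjeV (TGAAGGG, off=5): starts [46] → cuts [51]

Pooled cuts: [2, 15, 18, 24, 33, 42, 51, 57, 62, 79, 83, 97]

Fragments:
  [0,2): 2 bp
  [2,15): 13 bp
  [15,18): 3 bp
  [18,24): 6 bp
  [24,33): 9 bp
  [33,42): 9 bp
  [42,51): 9 bp
  [51,57): 6 bp
  [57,62): 5 bp
  [62,79): 17 bp
  [79,83): 4 bp
  [83,97): 14 bp
  [97,106): 9 bp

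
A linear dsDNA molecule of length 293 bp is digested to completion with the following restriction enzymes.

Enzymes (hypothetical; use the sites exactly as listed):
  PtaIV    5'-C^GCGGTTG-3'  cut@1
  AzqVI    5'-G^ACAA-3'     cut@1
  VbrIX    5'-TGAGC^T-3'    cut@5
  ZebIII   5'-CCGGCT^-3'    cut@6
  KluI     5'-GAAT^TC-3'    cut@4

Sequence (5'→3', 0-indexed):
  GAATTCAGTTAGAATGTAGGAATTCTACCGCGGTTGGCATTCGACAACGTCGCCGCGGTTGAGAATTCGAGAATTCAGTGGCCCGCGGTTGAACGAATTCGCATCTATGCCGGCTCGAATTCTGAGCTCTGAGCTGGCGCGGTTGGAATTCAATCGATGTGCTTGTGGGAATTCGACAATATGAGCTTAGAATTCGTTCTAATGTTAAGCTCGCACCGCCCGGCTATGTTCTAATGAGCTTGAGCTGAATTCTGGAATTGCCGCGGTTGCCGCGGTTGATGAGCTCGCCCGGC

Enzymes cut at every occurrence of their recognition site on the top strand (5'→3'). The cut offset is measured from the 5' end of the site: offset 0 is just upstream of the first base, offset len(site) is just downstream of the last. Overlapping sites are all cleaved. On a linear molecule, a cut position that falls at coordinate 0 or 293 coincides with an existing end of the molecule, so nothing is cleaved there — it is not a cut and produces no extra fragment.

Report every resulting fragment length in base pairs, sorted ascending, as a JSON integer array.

[3,4,4,5,5,6,6,7,7,7,8,9,9,10,11,11,11,12,12,13,14,14,14,17,19,23,32]

Scan for sites:
  PtaIV CGCGGTTG/1: at [28, 53, 83, 137, 261, 270] ⇒ [29, 54, 84, 138, 262, 271]
  AzqVI GACAA/1: at [42, 174] ⇒ [43, 175]
  VbrIX TGAGCT/5: at [122, 129, 181, 234, 240, 279] ⇒ [127, 134, 186, 239, 245, 284]
  ZebIII CCGGCT/6: at [109, 219] ⇒ [115, 225]
  KluI GAATTC/4: at [0, 19, 62, 70, 94, 116, 145, 168, 189, 246] ⇒ [4, 23, 66, 74, 98, 120, 149, 172, 193, 250]

All cut coordinates (distinct, sorted): [4, 23, 29, 43, 54, 66, 74, 84, 98, 115, 120, 127, 134, 138, 149, 172, 175, 186, 193, 225, 239, 245, 250, 262, 271, 284]

Fragment lengths:
  [0,4): 4 bp
  [4,23): 19 bp
  [23,29): 6 bp
  [29,43): 14 bp
  [43,54): 11 bp
  [54,66): 12 bp
  [66,74): 8 bp
  [74,84): 10 bp
  [84,98): 14 bp
  [98,115): 17 bp
  [115,120): 5 bp
  [120,127): 7 bp
  [127,134): 7 bp
  [134,138): 4 bp
  [138,149): 11 bp
  [149,172): 23 bp
  [172,175): 3 bp
  [175,186): 11 bp
  [186,193): 7 bp
  [193,225): 32 bp
  [225,239): 14 bp
  [239,245): 6 bp
  [245,250): 5 bp
  [250,262): 12 bp
  [262,271): 9 bp
  [271,284): 13 bp
  [284,293): 9 bp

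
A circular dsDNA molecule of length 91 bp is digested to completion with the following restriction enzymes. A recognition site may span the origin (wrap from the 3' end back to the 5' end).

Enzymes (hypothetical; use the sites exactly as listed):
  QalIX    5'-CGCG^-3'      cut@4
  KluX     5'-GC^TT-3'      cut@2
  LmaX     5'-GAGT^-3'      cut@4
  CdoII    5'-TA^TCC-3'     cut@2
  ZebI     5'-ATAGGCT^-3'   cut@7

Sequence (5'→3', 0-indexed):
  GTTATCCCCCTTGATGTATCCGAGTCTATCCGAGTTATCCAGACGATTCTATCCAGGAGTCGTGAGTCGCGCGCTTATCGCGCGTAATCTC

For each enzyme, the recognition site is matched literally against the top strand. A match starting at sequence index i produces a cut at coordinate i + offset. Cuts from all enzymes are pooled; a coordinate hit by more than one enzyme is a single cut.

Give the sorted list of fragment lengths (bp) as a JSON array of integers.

Per-enzyme occurrences:
  QalIX CGCG/4: at [67, 69, 78, 80] ⇒ [71, 73, 82, 84]
  KluX GCTT/2: at [72] ⇒ [74]
  LmaX GAGT/4: at [21, 31, 56, 63] ⇒ [25, 35, 60, 67]
  CdoII TATCC/2: at [2, 16, 26, 35, 49] ⇒ [4, 18, 28, 37, 51]
  ZebI (ATAGGCT, off=7): no sites

All cut coordinates (distinct, sorted): [4, 18, 25, 28, 35, 37, 51, 60, 67, 71, 73, 74, 82, 84]

Fragment lengths:
  4→18: 14 bp
  18→25: 7 bp
  25→28: 3 bp
  28→35: 7 bp
  35→37: 2 bp
  37→51: 14 bp
  51→60: 9 bp
  60→67: 7 bp
  67→71: 4 bp
  71→73: 2 bp
  73→74: 1 bp
  74→82: 8 bp
  82→84: 2 bp
  84→4 (wrap): 91-84+4 = 11 bp

[1,2,2,2,3,4,7,7,7,8,9,11,14,14]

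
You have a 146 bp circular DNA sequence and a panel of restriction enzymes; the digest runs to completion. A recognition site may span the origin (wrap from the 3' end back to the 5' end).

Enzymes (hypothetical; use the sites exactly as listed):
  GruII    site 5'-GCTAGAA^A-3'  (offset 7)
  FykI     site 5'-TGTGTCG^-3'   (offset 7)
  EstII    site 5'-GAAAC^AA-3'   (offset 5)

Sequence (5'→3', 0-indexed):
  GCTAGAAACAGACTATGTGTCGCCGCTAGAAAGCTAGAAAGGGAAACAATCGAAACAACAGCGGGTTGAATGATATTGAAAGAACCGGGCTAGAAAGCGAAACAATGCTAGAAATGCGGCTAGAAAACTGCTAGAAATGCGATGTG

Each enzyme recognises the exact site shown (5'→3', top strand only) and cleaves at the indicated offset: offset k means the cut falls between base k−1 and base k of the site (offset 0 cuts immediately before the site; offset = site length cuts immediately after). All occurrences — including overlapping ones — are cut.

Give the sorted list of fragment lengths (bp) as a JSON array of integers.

Scan for sites:
  GruII (GCTAGAAA, off=7): starts [0, 24, 32, 88, 106, 118, 129] → cuts [7, 31, 39, 95, 113, 125, 136]
  FykI (TGTGTCG, off=7): starts [15] → cuts [22]
  EstII (GAAACAA, off=5): starts [42, 51, 98] → cuts [47, 56, 103]

Pooled cuts: [7, 22, 31, 39, 47, 56, 95, 103, 113, 125, 136]

Fragments:
  7→22: 15 bp
  22→31: 9 bp
  31→39: 8 bp
  39→47: 8 bp
  47→56: 9 bp
  56→95: 39 bp
  95→103: 8 bp
  103→113: 10 bp
  113→125: 12 bp
  125→136: 11 bp
  136→7 (wrap): 146-136+7 = 17 bp

[8,8,8,9,9,10,11,12,15,17,39]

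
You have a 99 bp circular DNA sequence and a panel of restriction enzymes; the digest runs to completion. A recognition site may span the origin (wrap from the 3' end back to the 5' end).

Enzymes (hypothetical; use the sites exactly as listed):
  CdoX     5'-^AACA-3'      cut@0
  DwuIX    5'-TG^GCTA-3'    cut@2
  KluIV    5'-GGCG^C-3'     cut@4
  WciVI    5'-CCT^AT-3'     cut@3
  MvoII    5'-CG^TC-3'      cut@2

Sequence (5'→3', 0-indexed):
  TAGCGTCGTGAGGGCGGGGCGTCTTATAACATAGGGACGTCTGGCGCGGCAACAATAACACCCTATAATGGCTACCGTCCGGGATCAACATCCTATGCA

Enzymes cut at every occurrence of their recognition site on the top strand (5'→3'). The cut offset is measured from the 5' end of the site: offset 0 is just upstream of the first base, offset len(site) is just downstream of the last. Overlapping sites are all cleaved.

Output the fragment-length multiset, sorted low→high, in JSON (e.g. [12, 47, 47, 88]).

Site scan:
  CdoX (AACA, off=0): starts [27, 50, 56, 86] → cuts [27, 50, 56, 86]
  DwuIX (TGGCTA, off=2): starts [68] → cuts [70]
  KluIV (GGCGC, off=4): starts [42] → cuts [46]
  WciVI (CCTAT, off=3): starts [61, 91] → cuts [64, 94]
  MvoII (CGTC, off=2): starts [3, 19, 37, 75] → cuts [5, 21, 39, 77]

All cut coordinates (distinct, sorted): [5, 21, 27, 39, 46, 50, 56, 64, 70, 77, 86, 94]

Fragments:
  5→21: 16 bp
  21→27: 6 bp
  27→39: 12 bp
  39→46: 7 bp
  46→50: 4 bp
  50→56: 6 bp
  56→64: 8 bp
  64→70: 6 bp
  70→77: 7 bp
  77→86: 9 bp
  86→94: 8 bp
  94→5 (wrap): 99-94+5 = 10 bp

[4,6,6,6,7,7,8,8,9,10,12,16]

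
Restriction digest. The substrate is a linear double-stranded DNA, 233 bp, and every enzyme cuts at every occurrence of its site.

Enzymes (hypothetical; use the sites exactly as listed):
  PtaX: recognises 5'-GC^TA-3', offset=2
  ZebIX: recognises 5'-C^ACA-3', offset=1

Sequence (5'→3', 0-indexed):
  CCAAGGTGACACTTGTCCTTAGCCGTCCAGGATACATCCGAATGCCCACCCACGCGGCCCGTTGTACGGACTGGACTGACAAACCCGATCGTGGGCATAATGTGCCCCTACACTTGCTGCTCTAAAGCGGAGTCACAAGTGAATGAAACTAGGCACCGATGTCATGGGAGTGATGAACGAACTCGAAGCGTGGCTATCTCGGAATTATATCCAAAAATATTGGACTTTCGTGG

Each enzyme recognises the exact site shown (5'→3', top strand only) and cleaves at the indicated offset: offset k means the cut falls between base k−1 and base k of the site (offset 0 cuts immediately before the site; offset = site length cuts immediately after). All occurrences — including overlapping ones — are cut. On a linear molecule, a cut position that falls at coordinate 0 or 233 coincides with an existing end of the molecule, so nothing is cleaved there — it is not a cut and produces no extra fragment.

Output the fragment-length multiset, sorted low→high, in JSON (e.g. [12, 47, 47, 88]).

Per-enzyme occurrences:
  PtaX GCTA/2: at [192] ⇒ [194]
  ZebIX CACA/1: at [133] ⇒ [134]

All cut coordinates (distinct, sorted): [134, 194]

Fragment lengths:
  [0,134): 134 bp
  [134,194): 60 bp
  [194,233): 39 bp

[39,60,134]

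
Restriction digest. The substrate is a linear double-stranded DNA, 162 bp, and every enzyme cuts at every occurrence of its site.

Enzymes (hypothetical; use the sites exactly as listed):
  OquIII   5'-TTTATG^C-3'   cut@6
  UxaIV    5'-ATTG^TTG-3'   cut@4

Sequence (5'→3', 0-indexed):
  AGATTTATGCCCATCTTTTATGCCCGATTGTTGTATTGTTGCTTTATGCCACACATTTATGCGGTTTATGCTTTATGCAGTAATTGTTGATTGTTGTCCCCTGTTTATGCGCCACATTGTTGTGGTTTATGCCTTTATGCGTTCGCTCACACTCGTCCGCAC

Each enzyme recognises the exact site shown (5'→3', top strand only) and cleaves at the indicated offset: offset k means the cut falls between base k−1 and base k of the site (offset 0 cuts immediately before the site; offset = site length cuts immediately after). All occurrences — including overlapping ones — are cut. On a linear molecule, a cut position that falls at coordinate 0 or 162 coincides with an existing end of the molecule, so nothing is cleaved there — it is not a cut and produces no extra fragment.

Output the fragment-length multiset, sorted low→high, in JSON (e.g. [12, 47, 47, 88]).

Per-enzyme occurrences:
  OquIII (TTTATGC, off=6): starts [3, 16, 42, 55, 64, 71, 103, 125, 133] → cuts [9, 22, 48, 61, 70, 77, 109, 131, 139]
  UxaIV (ATTGTTG, off=4): starts [26, 34, 82, 89, 115] → cuts [30, 38, 86, 93, 119]

All cut coordinates (distinct, sorted): [9, 22, 30, 38, 48, 61, 70, 77, 86, 93, 109, 119, 131, 139]

Fragment lengths:
  [0,9): 9 bp
  [9,22): 13 bp
  [22,30): 8 bp
  [30,38): 8 bp
  [38,48): 10 bp
  [48,61): 13 bp
  [61,70): 9 bp
  [70,77): 7 bp
  [77,86): 9 bp
  [86,93): 7 bp
  [93,109): 16 bp
  [109,119): 10 bp
  [119,131): 12 bp
  [131,139): 8 bp
  [139,162): 23 bp

[7,7,8,8,8,9,9,9,10,10,12,13,13,16,23]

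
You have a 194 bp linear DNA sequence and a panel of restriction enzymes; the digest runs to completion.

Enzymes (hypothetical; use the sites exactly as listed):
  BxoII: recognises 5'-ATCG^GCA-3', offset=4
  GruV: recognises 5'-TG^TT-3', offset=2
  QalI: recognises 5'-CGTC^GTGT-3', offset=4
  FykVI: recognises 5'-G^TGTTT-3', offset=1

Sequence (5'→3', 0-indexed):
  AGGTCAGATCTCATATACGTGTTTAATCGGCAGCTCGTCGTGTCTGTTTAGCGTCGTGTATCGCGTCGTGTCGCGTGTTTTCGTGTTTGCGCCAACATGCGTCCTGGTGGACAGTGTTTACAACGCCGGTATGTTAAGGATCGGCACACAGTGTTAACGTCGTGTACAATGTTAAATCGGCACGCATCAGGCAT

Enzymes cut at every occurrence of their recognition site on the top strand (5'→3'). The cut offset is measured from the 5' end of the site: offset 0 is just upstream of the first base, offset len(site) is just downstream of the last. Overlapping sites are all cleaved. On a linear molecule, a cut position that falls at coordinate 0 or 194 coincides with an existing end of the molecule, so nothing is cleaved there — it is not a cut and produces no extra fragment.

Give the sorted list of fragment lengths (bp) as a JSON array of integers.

[2,2,2,2,6,7,8,8,8,8,9,10,10,10,10,12,15,17,19,29]

Per-enzyme occurrences:
  BxoII ATCGGCA/4: at [25, 139, 175] ⇒ [29, 143, 179]
  GruV TGTT/2: at [19, 44, 75, 83, 114, 131, 151, 169] ⇒ [21, 46, 77, 85, 116, 133, 153, 171]
  QalI CGTCGTGT/4: at [35, 51, 63, 157] ⇒ [39, 55, 67, 161]
  FykVI GTGTTT/1: at [18, 74, 82, 113] ⇒ [19, 75, 83, 114]

All cut coordinates (distinct, sorted): [19, 21, 29, 39, 46, 55, 67, 75, 77, 83, 85, 114, 116, 133, 143, 153, 161, 171, 179]

Fragment lengths:
  [0,19): 19 bp
  [19,21): 2 bp
  [21,29): 8 bp
  [29,39): 10 bp
  [39,46): 7 bp
  [46,55): 9 bp
  [55,67): 12 bp
  [67,75): 8 bp
  [75,77): 2 bp
  [77,83): 6 bp
  [83,85): 2 bp
  [85,114): 29 bp
  [114,116): 2 bp
  [116,133): 17 bp
  [133,143): 10 bp
  [143,153): 10 bp
  [153,161): 8 bp
  [161,171): 10 bp
  [171,179): 8 bp
  [179,194): 15 bp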